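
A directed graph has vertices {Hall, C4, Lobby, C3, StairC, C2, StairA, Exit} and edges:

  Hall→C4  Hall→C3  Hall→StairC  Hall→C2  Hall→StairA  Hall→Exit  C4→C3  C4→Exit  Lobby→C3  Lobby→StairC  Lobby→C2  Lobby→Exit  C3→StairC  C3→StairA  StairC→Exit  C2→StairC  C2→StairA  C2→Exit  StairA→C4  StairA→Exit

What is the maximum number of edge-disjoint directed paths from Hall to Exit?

5

Assign every edge capacity 1; by Menger, the answer equals the max flow.
Path Hall→Exit (+1); total 1.
Path Hall→C4→Exit (+1); total 2.
Path Hall→StairC→Exit (+1); total 3.
Path Hall→C2→Exit (+1); total 4.
Path Hall→StairA→Exit (+1); total 5.
No residual Hall→Exit path; max flow = 5.
Certifying cut of size 5: {C4→Exit, Hall→C2, Hall→Exit, StairA→Exit, StairC→Exit}.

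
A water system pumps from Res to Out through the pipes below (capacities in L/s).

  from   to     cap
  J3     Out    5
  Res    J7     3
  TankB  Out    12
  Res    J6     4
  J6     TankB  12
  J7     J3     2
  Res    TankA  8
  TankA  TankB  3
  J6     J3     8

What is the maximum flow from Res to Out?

9

Augment Res→TankA→TankB→Out: bottleneck 3, flow now 3.
Augment Res→J6→TankB→Out: bottleneck 4, flow now 7.
Augment Res→J7→J3→Out: bottleneck 2, flow now 9.
No augmenting path remains; maximum flow = 9.
In the residual graph, reachable from Res: {Res, TankA, J7}.
Min-cut edges: Res→J6 (4), TankA→TankB (3), J7→J3 (2); capacity 4 + 3 + 2 = 9.
This cut is saturated, so no flow can exceed 9.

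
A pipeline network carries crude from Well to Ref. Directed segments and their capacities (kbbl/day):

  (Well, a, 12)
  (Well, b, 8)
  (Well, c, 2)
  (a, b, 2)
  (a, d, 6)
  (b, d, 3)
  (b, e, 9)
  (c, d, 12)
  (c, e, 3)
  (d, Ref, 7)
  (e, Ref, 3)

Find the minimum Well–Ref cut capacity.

10

Augment Well→a→d→Ref: bottleneck 6, flow now 6.
Augment Well→b→d→Ref: bottleneck 1, flow now 7.
Augment Well→b→e→Ref: bottleneck 3, flow now 10.
No augmenting path remains; maximum flow = 10.
By max-flow min-cut, the minimum cut capacity equals the max flow.
In the residual graph, reachable from Well: {Well, a, b, c, d, e}.
Min-cut edges: d→Ref (7), e→Ref (3); capacity 7 + 3 = 10.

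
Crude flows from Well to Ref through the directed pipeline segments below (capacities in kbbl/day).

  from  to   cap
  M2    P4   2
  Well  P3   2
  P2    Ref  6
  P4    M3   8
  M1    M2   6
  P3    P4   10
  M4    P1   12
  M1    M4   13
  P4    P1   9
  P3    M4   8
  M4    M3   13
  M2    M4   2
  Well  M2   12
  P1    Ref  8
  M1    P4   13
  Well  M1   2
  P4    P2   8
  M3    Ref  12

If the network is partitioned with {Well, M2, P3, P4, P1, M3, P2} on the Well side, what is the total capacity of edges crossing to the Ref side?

Edges leaving {Well, M2, P3, P4, P1, M3, P2}: Well→M1 (2), M2→M4 (2), P3→M4 (8), P1→Ref (8), M3→Ref (12), P2→Ref (6).
Cut capacity = 2 + 2 + 8 + 8 + 12 + 6 = 38.

38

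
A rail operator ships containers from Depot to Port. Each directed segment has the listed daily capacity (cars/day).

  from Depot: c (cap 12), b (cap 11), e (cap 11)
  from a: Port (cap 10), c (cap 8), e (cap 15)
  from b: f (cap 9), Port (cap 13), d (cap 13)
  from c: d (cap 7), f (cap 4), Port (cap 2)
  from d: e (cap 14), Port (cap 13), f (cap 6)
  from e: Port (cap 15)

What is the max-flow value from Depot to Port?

Augment Depot→b→Port: bottleneck 11, flow now 11.
Augment Depot→c→Port: bottleneck 2, flow now 13.
Augment Depot→e→Port: bottleneck 11, flow now 24.
Augment Depot→c→d→Port: bottleneck 7, flow now 31.
No augmenting path remains; maximum flow = 31.
In the residual graph, reachable from Depot: {Depot, c, f}.
Min-cut edges: Depot→b (11), Depot→e (11), c→d (7), c→Port (2); capacity 11 + 11 + 7 + 2 = 31.
This cut is saturated, so no flow can exceed 31.

31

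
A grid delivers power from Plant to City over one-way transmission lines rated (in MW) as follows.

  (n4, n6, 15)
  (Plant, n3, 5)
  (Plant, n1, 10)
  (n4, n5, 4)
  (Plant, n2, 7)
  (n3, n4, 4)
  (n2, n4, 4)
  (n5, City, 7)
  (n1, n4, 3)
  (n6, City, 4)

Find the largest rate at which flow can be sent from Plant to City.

Augment Plant→n1→n4→n5→City: bottleneck 3, flow now 3.
Augment Plant→n2→n4→n5→City: bottleneck 1, flow now 4.
Augment Plant→n2→n4→n6→City: bottleneck 3, flow now 7.
Augment Plant→n3→n4→n6→City: bottleneck 1, flow now 8.
No augmenting path remains; maximum flow = 8.
In the residual graph, reachable from Plant: {Plant, n1, n2, n3, n4, n6}.
Min-cut edges: n4→n5 (4), n6→City (4); capacity 4 + 4 = 8.
This cut is saturated, so no flow can exceed 8.

8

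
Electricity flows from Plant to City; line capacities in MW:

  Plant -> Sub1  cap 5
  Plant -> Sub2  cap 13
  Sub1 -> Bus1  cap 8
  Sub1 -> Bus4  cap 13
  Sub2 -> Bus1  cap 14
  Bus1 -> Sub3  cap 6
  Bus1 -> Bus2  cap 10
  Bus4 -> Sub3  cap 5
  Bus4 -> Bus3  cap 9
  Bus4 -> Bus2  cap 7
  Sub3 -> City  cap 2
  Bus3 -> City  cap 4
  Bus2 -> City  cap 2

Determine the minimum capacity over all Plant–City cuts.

Augment Plant→Sub1→Bus1→Sub3→City: bottleneck 2, flow now 2.
Augment Plant→Sub1→Bus1→Bus2→City: bottleneck 2, flow now 4.
Augment Plant→Sub1→Bus4→Bus3→City: bottleneck 1, flow now 5.
Augment Plant→Sub2→Bus1→Sub1→Bus4→Bus3→City: bottleneck 3, flow now 8. (uses reverse residual edge)
No augmenting path remains; maximum flow = 8.
By max-flow min-cut, the minimum cut capacity equals the max flow.
In the residual graph, reachable from Plant: {Plant, Sub1, Sub2, Bus1, Bus4, Sub3, Bus3, Bus2}.
Min-cut edges: Sub3→City (2), Bus3→City (4), Bus2→City (2); capacity 2 + 4 + 2 = 8.

8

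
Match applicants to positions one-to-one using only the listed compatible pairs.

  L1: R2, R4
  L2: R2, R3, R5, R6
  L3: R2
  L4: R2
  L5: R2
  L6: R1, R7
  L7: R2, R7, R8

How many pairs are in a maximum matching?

5

Unit-capacity flow: source→left, listed edges, right→sink; max matching = max flow.
Augmenting path L1→R2 (+1); matched 1.
Augmenting path L2→R3 (+1); matched 2.
Augmenting path L6→R1 (+1); matched 3.
Augmenting path L7→R7 (+1); matched 4.
Augmenting path L3→R2→L1→R4 (+1); matched 5.
No augmenting path remains; maximum matching = 5.
König certificate: {L1, L2, L6, L7, R2} is a vertex cover of size 5 (every listed pair touches it), so no matching can be larger.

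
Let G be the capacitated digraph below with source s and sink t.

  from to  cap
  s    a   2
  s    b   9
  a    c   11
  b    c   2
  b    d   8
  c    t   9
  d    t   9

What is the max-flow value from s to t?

11

Augment s→a→c→t: bottleneck 2, flow now 2.
Augment s→b→c→t: bottleneck 2, flow now 4.
Augment s→b→d→t: bottleneck 7, flow now 11.
No augmenting path remains; maximum flow = 11.
In the residual graph, reachable from s: {s}.
Min-cut edges: s→a (2), s→b (9); capacity 2 + 9 = 11.
This cut is saturated, so no flow can exceed 11.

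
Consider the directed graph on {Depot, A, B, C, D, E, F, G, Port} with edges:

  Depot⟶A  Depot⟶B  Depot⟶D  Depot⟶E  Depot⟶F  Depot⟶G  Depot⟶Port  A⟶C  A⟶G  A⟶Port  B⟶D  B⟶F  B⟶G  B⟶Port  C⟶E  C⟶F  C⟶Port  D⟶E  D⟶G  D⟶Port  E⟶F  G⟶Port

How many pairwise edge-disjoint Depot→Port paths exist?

Assign every edge capacity 1; by Menger, the answer equals the max flow.
Path Depot→Port (+1); total 1.
Path Depot→A→Port (+1); total 2.
Path Depot→B→Port (+1); total 3.
Path Depot→D→Port (+1); total 4.
Path Depot→G→Port (+1); total 5.
No residual Depot→Port path; max flow = 5.
Certifying cut of size 5: {Depot→A, Depot→B, Depot→D, Depot→G, Depot→Port}.

5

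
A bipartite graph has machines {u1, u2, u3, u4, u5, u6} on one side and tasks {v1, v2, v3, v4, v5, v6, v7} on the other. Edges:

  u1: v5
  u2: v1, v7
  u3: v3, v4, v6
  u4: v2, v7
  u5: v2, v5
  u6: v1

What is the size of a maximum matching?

Unit-capacity flow: source→left, listed edges, right→sink; max matching = max flow.
Augmenting path u1→v5 (+1); matched 1.
Augmenting path u2→v1 (+1); matched 2.
Augmenting path u3→v3 (+1); matched 3.
Augmenting path u4→v2 (+1); matched 4.
Augmenting path u5→v2→u4→v7 (+1); matched 5.
No augmenting path remains; maximum matching = 5.
König certificate: {u3, v1, v2, v5, v7} is a vertex cover of size 5 (every listed pair touches it), so no matching can be larger.

5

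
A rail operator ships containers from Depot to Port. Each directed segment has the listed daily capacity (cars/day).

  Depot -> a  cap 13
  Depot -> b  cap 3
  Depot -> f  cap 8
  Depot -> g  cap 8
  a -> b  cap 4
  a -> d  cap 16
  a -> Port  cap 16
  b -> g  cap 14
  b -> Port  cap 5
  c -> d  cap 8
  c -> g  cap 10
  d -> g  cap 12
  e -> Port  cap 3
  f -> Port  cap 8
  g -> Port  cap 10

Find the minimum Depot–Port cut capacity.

Augment Depot→a→Port: bottleneck 13, flow now 13.
Augment Depot→b→Port: bottleneck 3, flow now 16.
Augment Depot→f→Port: bottleneck 8, flow now 24.
Augment Depot→g→Port: bottleneck 8, flow now 32.
No augmenting path remains; maximum flow = 32.
By max-flow min-cut, the minimum cut capacity equals the max flow.
In the residual graph, reachable from Depot: {Depot}.
Min-cut edges: Depot→a (13), Depot→b (3), Depot→f (8), Depot→g (8); capacity 13 + 3 + 8 + 8 = 32.

32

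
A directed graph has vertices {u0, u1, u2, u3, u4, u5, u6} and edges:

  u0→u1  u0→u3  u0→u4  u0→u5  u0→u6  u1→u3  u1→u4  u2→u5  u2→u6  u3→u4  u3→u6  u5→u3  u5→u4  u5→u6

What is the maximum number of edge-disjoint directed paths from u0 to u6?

3

Assign every edge capacity 1; by Menger, the answer equals the max flow.
Path u0→u6 (+1); total 1.
Path u0→u3→u6 (+1); total 2.
Path u0→u5→u6 (+1); total 3.
No residual u0→u6 path; max flow = 3.
Certifying cut of size 3: {u0→u5, u0→u6, u3→u6}.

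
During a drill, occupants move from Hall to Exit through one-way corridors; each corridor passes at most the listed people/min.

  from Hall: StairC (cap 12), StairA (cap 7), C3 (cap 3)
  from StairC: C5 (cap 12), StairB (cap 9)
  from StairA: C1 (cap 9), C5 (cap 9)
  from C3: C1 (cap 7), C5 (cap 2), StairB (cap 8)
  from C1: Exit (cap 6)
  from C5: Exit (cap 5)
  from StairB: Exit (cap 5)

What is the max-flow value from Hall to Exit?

Augment Hall→StairC→C5→Exit: bottleneck 5, flow now 5.
Augment Hall→StairC→StairB→Exit: bottleneck 5, flow now 10.
Augment Hall→StairA→C1→Exit: bottleneck 6, flow now 16.
No augmenting path remains; maximum flow = 16.
In the residual graph, reachable from Hall: {Hall, StairC, StairA, C3, C1, C5, StairB}.
Min-cut edges: C1→Exit (6), C5→Exit (5), StairB→Exit (5); capacity 6 + 5 + 5 = 16.
This cut is saturated, so no flow can exceed 16.

16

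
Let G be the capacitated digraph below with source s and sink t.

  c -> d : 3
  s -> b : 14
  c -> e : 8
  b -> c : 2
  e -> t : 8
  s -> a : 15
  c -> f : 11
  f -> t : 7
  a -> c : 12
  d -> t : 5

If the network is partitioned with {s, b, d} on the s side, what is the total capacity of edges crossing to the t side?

22

Edges leaving {s, b, d}: s→a (15), b→c (2), d→t (5).
Cut capacity = 15 + 2 + 5 = 22.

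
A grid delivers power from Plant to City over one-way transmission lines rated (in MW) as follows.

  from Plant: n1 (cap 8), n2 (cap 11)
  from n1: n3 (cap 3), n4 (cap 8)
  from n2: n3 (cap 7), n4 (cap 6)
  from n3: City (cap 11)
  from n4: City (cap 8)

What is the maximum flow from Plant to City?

Augment Plant→n1→n3→City: bottleneck 3, flow now 3.
Augment Plant→n1→n4→City: bottleneck 5, flow now 8.
Augment Plant→n2→n3→City: bottleneck 7, flow now 15.
Augment Plant→n2→n4→City: bottleneck 3, flow now 18.
No augmenting path remains; maximum flow = 18.
In the residual graph, reachable from Plant: {Plant, n1, n2, n4}.
Min-cut edges: n1→n3 (3), n2→n3 (7), n4→City (8); capacity 3 + 7 + 8 = 18.
This cut is saturated, so no flow can exceed 18.

18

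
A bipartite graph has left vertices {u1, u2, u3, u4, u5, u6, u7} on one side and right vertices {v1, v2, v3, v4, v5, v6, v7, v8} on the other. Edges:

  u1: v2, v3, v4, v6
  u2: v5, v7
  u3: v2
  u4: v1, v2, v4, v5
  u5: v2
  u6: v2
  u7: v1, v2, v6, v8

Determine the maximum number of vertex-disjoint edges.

5

Unit-capacity flow: source→left, listed edges, right→sink; max matching = max flow.
Augmenting path u1→v2 (+1); matched 1.
Augmenting path u2→v5 (+1); matched 2.
Augmenting path u4→v1 (+1); matched 3.
Augmenting path u7→v6 (+1); matched 4.
Augmenting path u3→v2→u1→v3 (+1); matched 5.
No augmenting path remains; maximum matching = 5.
König certificate: {u1, u2, u4, u7, v2} is a vertex cover of size 5 (every listed pair touches it), so no matching can be larger.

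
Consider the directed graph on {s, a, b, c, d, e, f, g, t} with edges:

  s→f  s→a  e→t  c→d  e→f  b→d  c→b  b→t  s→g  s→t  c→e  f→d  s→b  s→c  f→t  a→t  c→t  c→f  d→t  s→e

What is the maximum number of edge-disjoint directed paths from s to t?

Assign every edge capacity 1; by Menger, the answer equals the max flow.
Path s→t (+1); total 1.
Path s→a→t (+1); total 2.
Path s→b→t (+1); total 3.
Path s→c→t (+1); total 4.
Path s→e→t (+1); total 5.
Path s→f→t (+1); total 6.
No residual s→t path; max flow = 6.
Certifying cut of size 6: {s→a, s→b, s→c, s→e, s→f, s→t}.

6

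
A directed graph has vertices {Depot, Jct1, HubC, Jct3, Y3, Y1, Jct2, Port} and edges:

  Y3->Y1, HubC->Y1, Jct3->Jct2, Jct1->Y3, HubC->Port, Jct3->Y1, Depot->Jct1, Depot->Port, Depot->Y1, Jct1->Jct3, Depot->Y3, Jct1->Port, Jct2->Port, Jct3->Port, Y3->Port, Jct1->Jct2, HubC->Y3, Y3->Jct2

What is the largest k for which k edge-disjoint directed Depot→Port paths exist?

Assign every edge capacity 1; by Menger, the answer equals the max flow.
Path Depot→Port (+1); total 1.
Path Depot→Jct1→Port (+1); total 2.
Path Depot→Y3→Port (+1); total 3.
No residual Depot→Port path; max flow = 3.
Certifying cut of size 3: {Depot→Jct1, Depot→Port, Depot→Y3}.

3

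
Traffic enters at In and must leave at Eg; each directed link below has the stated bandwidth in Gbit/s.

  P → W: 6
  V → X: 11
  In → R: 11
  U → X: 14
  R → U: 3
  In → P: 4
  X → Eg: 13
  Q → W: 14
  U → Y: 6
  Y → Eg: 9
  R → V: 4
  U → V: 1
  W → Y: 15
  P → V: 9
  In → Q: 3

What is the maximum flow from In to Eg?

Augment In→P→V→X→Eg: bottleneck 4, flow now 4.
Augment In→Q→W→Y→Eg: bottleneck 3, flow now 7.
Augment In→R→U→X→Eg: bottleneck 3, flow now 10.
Augment In→R→V→X→Eg: bottleneck 4, flow now 14.
No augmenting path remains; maximum flow = 14.
In the residual graph, reachable from In: {In, R}.
Min-cut edges: In→P (4), In→Q (3), R→U (3), R→V (4); capacity 4 + 3 + 3 + 4 = 14.
This cut is saturated, so no flow can exceed 14.

14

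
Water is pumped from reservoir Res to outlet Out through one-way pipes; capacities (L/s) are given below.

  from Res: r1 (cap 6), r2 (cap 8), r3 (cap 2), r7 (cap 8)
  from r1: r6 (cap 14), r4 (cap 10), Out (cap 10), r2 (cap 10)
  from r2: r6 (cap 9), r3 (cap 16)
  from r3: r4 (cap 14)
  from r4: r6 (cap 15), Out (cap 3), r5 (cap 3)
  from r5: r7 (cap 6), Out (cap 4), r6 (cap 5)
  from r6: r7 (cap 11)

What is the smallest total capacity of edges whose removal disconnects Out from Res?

12

Augment Res→r1→Out: bottleneck 6, flow now 6.
Augment Res→r3→r4→Out: bottleneck 2, flow now 8.
Augment Res→r2→r3→r4→Out: bottleneck 1, flow now 9.
Augment Res→r2→r3→r4→r5→Out: bottleneck 3, flow now 12.
No augmenting path remains; maximum flow = 12.
By max-flow min-cut, the minimum cut capacity equals the max flow.
In the residual graph, reachable from Res: {Res, r2, r3, r4, r6, r7}.
Min-cut edges: Res→r1 (6), r4→r5 (3), r4→Out (3); capacity 6 + 3 + 3 = 12.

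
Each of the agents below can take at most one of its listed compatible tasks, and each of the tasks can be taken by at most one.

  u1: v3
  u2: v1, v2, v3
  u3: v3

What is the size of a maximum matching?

Unit-capacity flow: source→left, listed edges, right→sink; max matching = max flow.
Augmenting path u1→v3 (+1); matched 1.
Augmenting path u2→v1 (+1); matched 2.
No augmenting path remains; maximum matching = 2.
König certificate: {u2, v3} is a vertex cover of size 2 (every listed pair touches it), so no matching can be larger.

2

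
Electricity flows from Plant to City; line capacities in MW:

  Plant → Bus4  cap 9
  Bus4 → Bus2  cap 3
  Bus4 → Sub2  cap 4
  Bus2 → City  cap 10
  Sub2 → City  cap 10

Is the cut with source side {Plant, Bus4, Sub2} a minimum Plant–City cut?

Given cut capacity: 3 + 10 = 13.
Augment Plant→Bus4→Bus2→City: bottleneck 3, flow now 3.
Augment Plant→Bus4→Sub2→City: bottleneck 4, flow now 7.
No augmenting path remains; maximum flow = 7.
In the residual graph, reachable from Plant: {Plant, Bus4}.
Min-cut edges: Bus4→Bus2 (3), Bus4→Sub2 (4); capacity 3 + 4 = 7.
Cut capacity 13 exceeds the max flow 7, so it is not minimum.

No — its capacity is 13, but the minimum cut has capacity 7.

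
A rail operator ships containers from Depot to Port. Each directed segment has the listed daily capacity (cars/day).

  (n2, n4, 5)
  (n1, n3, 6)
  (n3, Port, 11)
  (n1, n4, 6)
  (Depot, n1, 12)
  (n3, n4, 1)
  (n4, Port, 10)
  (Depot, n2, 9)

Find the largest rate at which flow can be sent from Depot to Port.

16

Augment Depot→n1→n3→Port: bottleneck 6, flow now 6.
Augment Depot→n1→n4→Port: bottleneck 6, flow now 12.
Augment Depot→n2→n4→Port: bottleneck 4, flow now 16.
No augmenting path remains; maximum flow = 16.
In the residual graph, reachable from Depot: {Depot, n1, n2, n4}.
Min-cut edges: n1→n3 (6), n4→Port (10); capacity 6 + 10 = 16.
This cut is saturated, so no flow can exceed 16.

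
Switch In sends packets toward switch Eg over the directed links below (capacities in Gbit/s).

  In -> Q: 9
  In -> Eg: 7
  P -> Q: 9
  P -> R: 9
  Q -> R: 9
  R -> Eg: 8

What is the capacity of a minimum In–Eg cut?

15

Augment In→Eg: bottleneck 7, flow now 7.
Augment In→Q→R→Eg: bottleneck 8, flow now 15.
No augmenting path remains; maximum flow = 15.
By max-flow min-cut, the minimum cut capacity equals the max flow.
In the residual graph, reachable from In: {In, Q, R}.
Min-cut edges: In→Eg (7), R→Eg (8); capacity 7 + 8 = 15.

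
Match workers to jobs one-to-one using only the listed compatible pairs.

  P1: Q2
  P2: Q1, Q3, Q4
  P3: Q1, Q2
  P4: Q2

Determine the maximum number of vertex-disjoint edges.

Unit-capacity flow: source→left, listed edges, right→sink; max matching = max flow.
Augmenting path P1→Q2 (+1); matched 1.
Augmenting path P2→Q1 (+1); matched 2.
Augmenting path P3→Q1→P2→Q3 (+1); matched 3.
No augmenting path remains; maximum matching = 3.
König certificate: {P2, P3, Q2} is a vertex cover of size 3 (every listed pair touches it), so no matching can be larger.

3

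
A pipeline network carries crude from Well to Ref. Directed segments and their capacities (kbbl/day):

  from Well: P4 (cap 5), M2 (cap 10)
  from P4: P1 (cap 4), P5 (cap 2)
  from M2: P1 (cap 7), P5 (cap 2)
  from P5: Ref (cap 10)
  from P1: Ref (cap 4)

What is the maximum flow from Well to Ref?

Augment Well→P4→P5→Ref: bottleneck 2, flow now 2.
Augment Well→P4→P1→Ref: bottleneck 3, flow now 5.
Augment Well→M2→P5→Ref: bottleneck 2, flow now 7.
Augment Well→M2→P1→Ref: bottleneck 1, flow now 8.
No augmenting path remains; maximum flow = 8.
In the residual graph, reachable from Well: {Well, P4, M2, P1}.
Min-cut edges: P4→P5 (2), M2→P5 (2), P1→Ref (4); capacity 2 + 2 + 4 = 8.
This cut is saturated, so no flow can exceed 8.

8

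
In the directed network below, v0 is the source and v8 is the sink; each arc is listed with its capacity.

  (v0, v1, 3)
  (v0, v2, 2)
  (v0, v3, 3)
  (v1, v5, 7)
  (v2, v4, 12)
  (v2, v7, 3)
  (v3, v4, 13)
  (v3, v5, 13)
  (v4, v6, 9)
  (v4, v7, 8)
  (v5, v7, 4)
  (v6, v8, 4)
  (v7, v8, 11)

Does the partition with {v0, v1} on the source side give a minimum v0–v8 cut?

Given cut capacity: 2 + 3 + 7 = 12.
Augment v0→v2→v7→v8: bottleneck 2, flow now 2.
Augment v0→v1→v5→v7→v8: bottleneck 3, flow now 5.
Augment v0→v3→v4→v6→v8: bottleneck 3, flow now 8.
No augmenting path remains; maximum flow = 8.
In the residual graph, reachable from v0: {v0}.
Min-cut edges: v0→v1 (3), v0→v2 (2), v0→v3 (3); capacity 3 + 2 + 3 = 8.
Cut capacity 12 exceeds the max flow 8, so it is not minimum.

No — its capacity is 12, but the minimum cut has capacity 8.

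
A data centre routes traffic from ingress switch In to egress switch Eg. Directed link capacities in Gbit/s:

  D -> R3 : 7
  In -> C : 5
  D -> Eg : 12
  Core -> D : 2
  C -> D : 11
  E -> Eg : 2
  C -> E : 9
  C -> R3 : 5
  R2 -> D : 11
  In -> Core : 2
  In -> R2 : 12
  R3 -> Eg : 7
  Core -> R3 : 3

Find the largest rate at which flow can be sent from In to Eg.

18

Augment In→C→E→Eg: bottleneck 2, flow now 2.
Augment In→C→D→Eg: bottleneck 3, flow now 5.
Augment In→Core→D→Eg: bottleneck 2, flow now 7.
Augment In→R2→D→Eg: bottleneck 7, flow now 14.
Augment In→R2→D→R3→Eg: bottleneck 4, flow now 18.
No augmenting path remains; maximum flow = 18.
In the residual graph, reachable from In: {In, R2}.
Min-cut edges: In→C (5), In→Core (2), R2→D (11); capacity 5 + 2 + 11 = 18.
This cut is saturated, so no flow can exceed 18.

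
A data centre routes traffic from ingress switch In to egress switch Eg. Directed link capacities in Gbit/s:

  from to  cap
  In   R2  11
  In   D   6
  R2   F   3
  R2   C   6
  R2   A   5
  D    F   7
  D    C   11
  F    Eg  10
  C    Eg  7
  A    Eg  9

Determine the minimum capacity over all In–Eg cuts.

Augment In→R2→F→Eg: bottleneck 3, flow now 3.
Augment In→R2→C→Eg: bottleneck 6, flow now 9.
Augment In→R2→A→Eg: bottleneck 2, flow now 11.
Augment In→D→F→Eg: bottleneck 6, flow now 17.
No augmenting path remains; maximum flow = 17.
By max-flow min-cut, the minimum cut capacity equals the max flow.
In the residual graph, reachable from In: {In}.
Min-cut edges: In→R2 (11), In→D (6); capacity 11 + 6 = 17.

17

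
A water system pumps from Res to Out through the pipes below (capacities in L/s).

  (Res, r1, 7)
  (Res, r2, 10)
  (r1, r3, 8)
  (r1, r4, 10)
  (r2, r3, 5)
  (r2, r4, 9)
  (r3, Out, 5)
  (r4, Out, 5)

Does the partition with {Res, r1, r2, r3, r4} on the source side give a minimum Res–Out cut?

Given cut capacity: 5 + 5 = 10.
Augment Res→r1→r3→Out: bottleneck 5, flow now 5.
Augment Res→r1→r4→Out: bottleneck 2, flow now 7.
Augment Res→r2→r4→Out: bottleneck 3, flow now 10.
No augmenting path remains; maximum flow = 10.
Cut capacity 10 equals the max flow, so it is a minimum cut.

Yes — it is a minimum cut (capacity 10).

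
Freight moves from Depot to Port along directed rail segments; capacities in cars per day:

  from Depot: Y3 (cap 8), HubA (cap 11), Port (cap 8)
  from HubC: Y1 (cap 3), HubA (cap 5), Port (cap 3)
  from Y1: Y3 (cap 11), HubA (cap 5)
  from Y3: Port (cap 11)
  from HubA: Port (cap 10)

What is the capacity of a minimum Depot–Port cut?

Augment Depot→Port: bottleneck 8, flow now 8.
Augment Depot→Y3→Port: bottleneck 8, flow now 16.
Augment Depot→HubA→Port: bottleneck 10, flow now 26.
No augmenting path remains; maximum flow = 26.
By max-flow min-cut, the minimum cut capacity equals the max flow.
In the residual graph, reachable from Depot: {Depot, HubA}.
Min-cut edges: Depot→Y3 (8), Depot→Port (8), HubA→Port (10); capacity 8 + 8 + 10 = 26.

26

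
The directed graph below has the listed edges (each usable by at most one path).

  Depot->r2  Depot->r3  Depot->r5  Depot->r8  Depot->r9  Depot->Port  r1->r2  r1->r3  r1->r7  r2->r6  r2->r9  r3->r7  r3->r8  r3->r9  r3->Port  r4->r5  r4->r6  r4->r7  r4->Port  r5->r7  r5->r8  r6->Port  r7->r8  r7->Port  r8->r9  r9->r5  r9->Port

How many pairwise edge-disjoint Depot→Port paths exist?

5

Assign every edge capacity 1; by Menger, the answer equals the max flow.
Path Depot→Port (+1); total 1.
Path Depot→r3→Port (+1); total 2.
Path Depot→r9→Port (+1); total 3.
Path Depot→r2→r6→Port (+1); total 4.
Path Depot→r5→r7→Port (+1); total 5.
No residual Depot→Port path; max flow = 5.
Certifying cut of size 5: {Depot→Port, Depot→r2, Depot→r3, r5→r7, r9→Port}.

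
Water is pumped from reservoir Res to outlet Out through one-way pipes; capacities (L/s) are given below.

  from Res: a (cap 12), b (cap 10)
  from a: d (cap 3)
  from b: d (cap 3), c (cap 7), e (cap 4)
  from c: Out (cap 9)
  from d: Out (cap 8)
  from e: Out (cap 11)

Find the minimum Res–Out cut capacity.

13

Augment Res→a→d→Out: bottleneck 3, flow now 3.
Augment Res→b→c→Out: bottleneck 7, flow now 10.
Augment Res→b→d→Out: bottleneck 3, flow now 13.
No augmenting path remains; maximum flow = 13.
By max-flow min-cut, the minimum cut capacity equals the max flow.
In the residual graph, reachable from Res: {Res, a}.
Min-cut edges: Res→b (10), a→d (3); capacity 10 + 3 = 13.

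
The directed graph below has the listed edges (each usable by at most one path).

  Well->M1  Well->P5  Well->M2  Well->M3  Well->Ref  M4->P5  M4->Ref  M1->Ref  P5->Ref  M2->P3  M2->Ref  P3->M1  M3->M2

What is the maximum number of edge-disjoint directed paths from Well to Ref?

4

Assign every edge capacity 1; by Menger, the answer equals the max flow.
Path Well→Ref (+1); total 1.
Path Well→M1→Ref (+1); total 2.
Path Well→P5→Ref (+1); total 3.
Path Well→M2→Ref (+1); total 4.
No residual Well→Ref path; max flow = 4.
Certifying cut of size 4: {M1→Ref, M2→Ref, Well→P5, Well→Ref}.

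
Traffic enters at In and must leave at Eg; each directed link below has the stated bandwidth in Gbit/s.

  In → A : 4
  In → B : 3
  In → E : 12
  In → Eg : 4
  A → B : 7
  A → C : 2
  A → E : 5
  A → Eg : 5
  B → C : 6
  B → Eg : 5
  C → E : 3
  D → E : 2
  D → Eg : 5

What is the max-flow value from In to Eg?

Augment In→Eg: bottleneck 4, flow now 4.
Augment In→A→Eg: bottleneck 4, flow now 8.
Augment In→B→Eg: bottleneck 3, flow now 11.
No augmenting path remains; maximum flow = 11.
In the residual graph, reachable from In: {In, E}.
Min-cut edges: In→A (4), In→B (3), In→Eg (4); capacity 4 + 3 + 4 = 11.
This cut is saturated, so no flow can exceed 11.

11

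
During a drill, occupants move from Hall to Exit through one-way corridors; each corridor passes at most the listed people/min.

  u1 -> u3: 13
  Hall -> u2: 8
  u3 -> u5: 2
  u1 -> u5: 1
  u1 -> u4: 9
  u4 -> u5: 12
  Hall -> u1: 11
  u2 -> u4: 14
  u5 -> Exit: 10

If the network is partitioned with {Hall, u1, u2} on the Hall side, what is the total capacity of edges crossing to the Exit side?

37

Edges leaving {Hall, u1, u2}: u1→u3 (13), u1→u4 (9), u1→u5 (1), u2→u4 (14).
Cut capacity = 13 + 9 + 1 + 14 = 37.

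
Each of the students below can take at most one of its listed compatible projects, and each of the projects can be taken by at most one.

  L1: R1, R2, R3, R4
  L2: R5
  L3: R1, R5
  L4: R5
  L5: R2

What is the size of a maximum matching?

4

Unit-capacity flow: source→left, listed edges, right→sink; max matching = max flow.
Augmenting path L1→R1 (+1); matched 1.
Augmenting path L2→R5 (+1); matched 2.
Augmenting path L5→R2 (+1); matched 3.
Augmenting path L3→R1→L1→R3 (+1); matched 4.
No augmenting path remains; maximum matching = 4.
König certificate: {L1, L3, L5, R5} is a vertex cover of size 4 (every listed pair touches it), so no matching can be larger.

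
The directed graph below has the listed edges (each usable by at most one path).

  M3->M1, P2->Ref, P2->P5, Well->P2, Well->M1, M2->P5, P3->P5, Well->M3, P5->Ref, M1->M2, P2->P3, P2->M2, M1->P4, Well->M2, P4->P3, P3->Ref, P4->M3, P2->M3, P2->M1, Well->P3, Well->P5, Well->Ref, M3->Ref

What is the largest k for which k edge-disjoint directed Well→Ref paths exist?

5

Assign every edge capacity 1; by Menger, the answer equals the max flow.
Path Well→Ref (+1); total 1.
Path Well→P3→Ref (+1); total 2.
Path Well→P2→Ref (+1); total 3.
Path Well→M3→Ref (+1); total 4.
Path Well→P5→Ref (+1); total 5.
No residual Well→Ref path; max flow = 5.
Certifying cut of size 5: {M3→Ref, P3→Ref, P5→Ref, Well→P2, Well→Ref}.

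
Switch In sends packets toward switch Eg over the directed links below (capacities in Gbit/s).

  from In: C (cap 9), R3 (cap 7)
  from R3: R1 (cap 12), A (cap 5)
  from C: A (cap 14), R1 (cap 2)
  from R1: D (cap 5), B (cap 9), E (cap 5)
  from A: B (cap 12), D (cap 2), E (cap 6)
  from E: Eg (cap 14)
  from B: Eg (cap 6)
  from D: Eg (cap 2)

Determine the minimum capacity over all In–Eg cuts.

16

Augment In→R3→R1→E→Eg: bottleneck 5, flow now 5.
Augment In→R3→R1→B→Eg: bottleneck 2, flow now 7.
Augment In→C→R1→B→Eg: bottleneck 2, flow now 9.
Augment In→C→A→E→Eg: bottleneck 6, flow now 15.
Augment In→C→A→B→Eg: bottleneck 1, flow now 16.
No augmenting path remains; maximum flow = 16.
By max-flow min-cut, the minimum cut capacity equals the max flow.
In the residual graph, reachable from In: {In}.
Min-cut edges: In→R3 (7), In→C (9); capacity 7 + 9 = 16.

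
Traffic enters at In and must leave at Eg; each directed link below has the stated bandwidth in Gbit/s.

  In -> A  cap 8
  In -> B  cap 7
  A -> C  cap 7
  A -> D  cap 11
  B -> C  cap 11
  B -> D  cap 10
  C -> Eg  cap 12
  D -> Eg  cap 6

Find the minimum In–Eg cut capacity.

Augment In→A→C→Eg: bottleneck 7, flow now 7.
Augment In→A→D→Eg: bottleneck 1, flow now 8.
Augment In→B→C→Eg: bottleneck 5, flow now 13.
Augment In→B→D→Eg: bottleneck 2, flow now 15.
No augmenting path remains; maximum flow = 15.
By max-flow min-cut, the minimum cut capacity equals the max flow.
In the residual graph, reachable from In: {In}.
Min-cut edges: In→A (8), In→B (7); capacity 8 + 7 = 15.

15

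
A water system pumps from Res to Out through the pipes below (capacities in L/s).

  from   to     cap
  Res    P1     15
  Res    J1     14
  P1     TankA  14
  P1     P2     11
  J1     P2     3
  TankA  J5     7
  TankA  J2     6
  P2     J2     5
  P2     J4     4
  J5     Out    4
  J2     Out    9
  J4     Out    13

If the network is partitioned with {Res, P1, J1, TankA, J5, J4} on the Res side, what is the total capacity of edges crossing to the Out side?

Edges leaving {Res, P1, J1, TankA, J5, J4}: P1→P2 (11), J1→P2 (3), TankA→J2 (6), J5→Out (4), J4→Out (13).
Cut capacity = 11 + 3 + 6 + 4 + 13 = 37.

37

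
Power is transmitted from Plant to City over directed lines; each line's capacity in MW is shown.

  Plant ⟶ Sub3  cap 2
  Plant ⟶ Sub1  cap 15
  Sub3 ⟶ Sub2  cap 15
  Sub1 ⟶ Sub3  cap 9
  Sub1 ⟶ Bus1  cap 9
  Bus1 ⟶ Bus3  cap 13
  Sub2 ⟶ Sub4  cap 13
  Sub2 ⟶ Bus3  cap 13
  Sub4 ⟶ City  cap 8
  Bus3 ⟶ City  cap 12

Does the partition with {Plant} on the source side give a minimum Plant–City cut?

Given cut capacity: 2 + 15 = 17.
Augment Plant→Sub3→Sub2→Sub4→City: bottleneck 2, flow now 2.
Augment Plant→Sub1→Bus1→Bus3→City: bottleneck 9, flow now 11.
Augment Plant→Sub1→Sub3→Sub2→Sub4→City: bottleneck 6, flow now 17.
No augmenting path remains; maximum flow = 17.
Cut capacity 17 equals the max flow, so it is a minimum cut.

Yes — it is a minimum cut (capacity 17).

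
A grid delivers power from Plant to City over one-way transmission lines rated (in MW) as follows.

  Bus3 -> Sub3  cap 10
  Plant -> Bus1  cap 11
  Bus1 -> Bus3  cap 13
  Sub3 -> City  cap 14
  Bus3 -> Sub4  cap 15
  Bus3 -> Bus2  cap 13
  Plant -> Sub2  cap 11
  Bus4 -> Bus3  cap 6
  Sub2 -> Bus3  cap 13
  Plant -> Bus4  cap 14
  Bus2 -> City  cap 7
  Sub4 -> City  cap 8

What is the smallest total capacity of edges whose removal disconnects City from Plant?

Augment Plant→Bus4→Bus3→Bus2→City: bottleneck 6, flow now 6.
Augment Plant→Bus1→Bus3→Bus2→City: bottleneck 1, flow now 7.
Augment Plant→Bus1→Bus3→Sub4→City: bottleneck 8, flow now 15.
Augment Plant→Bus1→Bus3→Sub3→City: bottleneck 2, flow now 17.
Augment Plant→Sub2→Bus3→Sub3→City: bottleneck 8, flow now 25.
No augmenting path remains; maximum flow = 25.
By max-flow min-cut, the minimum cut capacity equals the max flow.
In the residual graph, reachable from Plant: {Plant, Bus4, Bus1, Sub2, Bus3, Bus2, Sub4}.
Min-cut edges: Bus3→Sub3 (10), Bus2→City (7), Sub4→City (8); capacity 10 + 7 + 8 = 25.

25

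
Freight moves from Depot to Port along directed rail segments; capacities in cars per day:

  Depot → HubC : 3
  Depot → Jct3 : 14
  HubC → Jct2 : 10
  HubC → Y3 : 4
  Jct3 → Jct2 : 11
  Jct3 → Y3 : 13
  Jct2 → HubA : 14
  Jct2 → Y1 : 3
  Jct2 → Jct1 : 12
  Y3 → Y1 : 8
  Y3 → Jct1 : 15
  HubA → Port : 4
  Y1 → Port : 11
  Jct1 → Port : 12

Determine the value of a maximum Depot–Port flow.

Augment Depot→HubC→Jct2→HubA→Port: bottleneck 3, flow now 3.
Augment Depot→Jct3→Jct2→HubA→Port: bottleneck 1, flow now 4.
Augment Depot→Jct3→Jct2→Y1→Port: bottleneck 3, flow now 7.
Augment Depot→Jct3→Jct2→Jct1→Port: bottleneck 7, flow now 14.
Augment Depot→Jct3→Y3→Y1→Port: bottleneck 3, flow now 17.
No augmenting path remains; maximum flow = 17.
In the residual graph, reachable from Depot: {Depot}.
Min-cut edges: Depot→HubC (3), Depot→Jct3 (14); capacity 3 + 14 = 17.
This cut is saturated, so no flow can exceed 17.

17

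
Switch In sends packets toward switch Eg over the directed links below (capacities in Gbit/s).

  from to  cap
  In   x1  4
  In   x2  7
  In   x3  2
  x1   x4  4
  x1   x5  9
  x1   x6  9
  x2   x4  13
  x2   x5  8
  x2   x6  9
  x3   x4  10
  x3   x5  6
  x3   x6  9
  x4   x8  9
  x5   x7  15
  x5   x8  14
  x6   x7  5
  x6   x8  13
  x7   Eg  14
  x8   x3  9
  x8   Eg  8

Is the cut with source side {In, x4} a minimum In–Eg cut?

No — its capacity is 22, but the minimum cut has capacity 13.

Given cut capacity: 4 + 7 + 2 + 9 = 22.
Augment In→x1→x4→x8→Eg: bottleneck 4, flow now 4.
Augment In→x2→x4→x8→Eg: bottleneck 4, flow now 8.
Augment In→x2→x5→x7→Eg: bottleneck 3, flow now 11.
Augment In→x3→x5→x7→Eg: bottleneck 2, flow now 13.
No augmenting path remains; maximum flow = 13.
In the residual graph, reachable from In: {In}.
Min-cut edges: In→x1 (4), In→x2 (7), In→x3 (2); capacity 4 + 7 + 2 = 13.
Cut capacity 22 exceeds the max flow 13, so it is not minimum.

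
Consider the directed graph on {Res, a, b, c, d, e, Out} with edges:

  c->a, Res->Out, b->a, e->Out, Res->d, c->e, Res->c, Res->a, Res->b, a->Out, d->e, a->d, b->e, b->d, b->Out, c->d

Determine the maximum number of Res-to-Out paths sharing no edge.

Assign every edge capacity 1; by Menger, the answer equals the max flow.
Path Res→Out (+1); total 1.
Path Res→a→Out (+1); total 2.
Path Res→b→Out (+1); total 3.
Path Res→c→e→Out (+1); total 4.
No residual Res→Out path; max flow = 4.
Certifying cut of size 4: {Res→Out, Res→b, a→Out, e→Out}.

4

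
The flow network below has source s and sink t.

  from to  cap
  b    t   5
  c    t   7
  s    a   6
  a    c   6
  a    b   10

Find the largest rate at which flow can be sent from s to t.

6

Augment s→a→b→t: bottleneck 5, flow now 5.
Augment s→a→c→t: bottleneck 1, flow now 6.
No augmenting path remains; maximum flow = 6.
In the residual graph, reachable from s: {s}.
Min-cut edges: s→a (6); capacity 6 = 6.
This cut is saturated, so no flow can exceed 6.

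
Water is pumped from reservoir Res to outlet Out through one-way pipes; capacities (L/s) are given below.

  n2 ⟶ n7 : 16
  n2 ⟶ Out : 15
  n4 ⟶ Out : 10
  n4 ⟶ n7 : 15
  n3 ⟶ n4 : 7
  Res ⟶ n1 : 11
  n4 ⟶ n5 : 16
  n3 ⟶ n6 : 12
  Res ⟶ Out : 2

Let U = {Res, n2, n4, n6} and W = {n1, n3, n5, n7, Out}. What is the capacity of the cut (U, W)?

Edges leaving {Res, n2, n4, n6}: Res→n1 (11), Res→Out (2), n2→n7 (16), n2→Out (15), n4→n5 (16), n4→n7 (15), n4→Out (10).
Cut capacity = 11 + 2 + 16 + 15 + 16 + 15 + 10 = 85.

85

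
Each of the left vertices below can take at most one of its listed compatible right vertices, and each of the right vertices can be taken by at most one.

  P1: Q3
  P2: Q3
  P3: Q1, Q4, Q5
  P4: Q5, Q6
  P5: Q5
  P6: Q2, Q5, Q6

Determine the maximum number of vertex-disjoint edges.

Unit-capacity flow: source→left, listed edges, right→sink; max matching = max flow.
Augmenting path P1→Q3 (+1); matched 1.
Augmenting path P3→Q1 (+1); matched 2.
Augmenting path P4→Q5 (+1); matched 3.
Augmenting path P6→Q2 (+1); matched 4.
Augmenting path P5→Q5→P4→Q6 (+1); matched 5.
No augmenting path remains; maximum matching = 5.
König certificate: {P3, P4, P5, P6, Q3} is a vertex cover of size 5 (every listed pair touches it), so no matching can be larger.

5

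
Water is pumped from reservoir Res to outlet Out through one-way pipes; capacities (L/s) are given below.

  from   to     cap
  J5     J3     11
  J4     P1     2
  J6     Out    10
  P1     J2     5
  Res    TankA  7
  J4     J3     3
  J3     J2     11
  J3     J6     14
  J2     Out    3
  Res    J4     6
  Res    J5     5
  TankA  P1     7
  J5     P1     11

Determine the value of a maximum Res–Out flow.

11

Augment Res→J4→J3→J6→Out: bottleneck 3, flow now 3.
Augment Res→J4→P1→J2→Out: bottleneck 2, flow now 5.
Augment Res→TankA→P1→J2→Out: bottleneck 1, flow now 6.
Augment Res→J5→J3→J6→Out: bottleneck 5, flow now 11.
No augmenting path remains; maximum flow = 11.
In the residual graph, reachable from Res: {Res, J4, TankA, P1, J2}.
Min-cut edges: Res→J5 (5), J4→J3 (3), J2→Out (3); capacity 5 + 3 + 3 = 11.
This cut is saturated, so no flow can exceed 11.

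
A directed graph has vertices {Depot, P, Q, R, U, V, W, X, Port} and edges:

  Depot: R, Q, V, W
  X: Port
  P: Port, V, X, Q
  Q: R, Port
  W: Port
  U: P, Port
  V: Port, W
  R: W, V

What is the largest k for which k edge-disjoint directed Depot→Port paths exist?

Assign every edge capacity 1; by Menger, the answer equals the max flow.
Path Depot→Q→Port (+1); total 1.
Path Depot→V→Port (+1); total 2.
Path Depot→W→Port (+1); total 3.
No residual Depot→Port path; max flow = 3.
Certifying cut of size 3: {Depot→Q, V→Port, W→Port}.

3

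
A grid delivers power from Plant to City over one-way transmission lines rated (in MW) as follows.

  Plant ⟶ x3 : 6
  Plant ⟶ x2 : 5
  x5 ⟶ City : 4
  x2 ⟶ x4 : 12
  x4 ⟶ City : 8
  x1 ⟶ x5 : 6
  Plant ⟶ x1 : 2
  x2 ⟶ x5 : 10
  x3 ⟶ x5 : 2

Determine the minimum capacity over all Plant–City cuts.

Augment Plant→x1→x5→City: bottleneck 2, flow now 2.
Augment Plant→x2→x4→City: bottleneck 5, flow now 7.
Augment Plant→x3→x5→City: bottleneck 2, flow now 9.
No augmenting path remains; maximum flow = 9.
By max-flow min-cut, the minimum cut capacity equals the max flow.
In the residual graph, reachable from Plant: {Plant, x3}.
Min-cut edges: Plant→x1 (2), Plant→x2 (5), x3→x5 (2); capacity 2 + 5 + 2 = 9.

9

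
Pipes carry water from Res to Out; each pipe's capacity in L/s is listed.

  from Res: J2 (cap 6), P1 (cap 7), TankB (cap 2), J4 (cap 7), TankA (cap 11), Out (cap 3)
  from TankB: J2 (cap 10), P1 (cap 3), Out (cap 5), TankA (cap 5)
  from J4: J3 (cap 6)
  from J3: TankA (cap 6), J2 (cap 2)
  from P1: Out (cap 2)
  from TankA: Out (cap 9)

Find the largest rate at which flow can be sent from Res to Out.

Augment Res→Out: bottleneck 3, flow now 3.
Augment Res→TankB→Out: bottleneck 2, flow now 5.
Augment Res→P1→Out: bottleneck 2, flow now 7.
Augment Res→TankA→Out: bottleneck 9, flow now 16.
No augmenting path remains; maximum flow = 16.
In the residual graph, reachable from Res: {Res, J4, J3, P1, TankA, J2}.
Min-cut edges: Res→TankB (2), Res→Out (3), P1→Out (2), TankA→Out (9); capacity 2 + 3 + 2 + 9 = 16.
This cut is saturated, so no flow can exceed 16.

16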